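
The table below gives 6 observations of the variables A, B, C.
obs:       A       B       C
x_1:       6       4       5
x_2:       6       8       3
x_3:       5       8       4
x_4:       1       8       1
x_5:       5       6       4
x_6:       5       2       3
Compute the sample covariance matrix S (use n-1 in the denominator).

Step 1 — column means:
  mean(A) = (6 + 6 + 5 + 1 + 5 + 5) / 6 = 28/6 = 4.6667
  mean(B) = (4 + 8 + 8 + 8 + 6 + 2) / 6 = 36/6 = 6
  mean(C) = (5 + 3 + 4 + 1 + 4 + 3) / 6 = 20/6 = 3.3333

Step 2 — sample covariance S[i,j] = (1/(n-1)) · Σ_k (x_{k,i} - mean_i) · (x_{k,j} - mean_j), with n-1 = 5.
  S[A,A] = ((1.3333)·(1.3333) + (1.3333)·(1.3333) + (0.3333)·(0.3333) + (-3.6667)·(-3.6667) + (0.3333)·(0.3333) + (0.3333)·(0.3333)) / 5 = 17.3333/5 = 3.4667
  S[A,B] = ((1.3333)·(-2) + (1.3333)·(2) + (0.3333)·(2) + (-3.6667)·(2) + (0.3333)·(0) + (0.3333)·(-4)) / 5 = -8/5 = -1.6
  S[A,C] = ((1.3333)·(1.6667) + (1.3333)·(-0.3333) + (0.3333)·(0.6667) + (-3.6667)·(-2.3333) + (0.3333)·(0.6667) + (0.3333)·(-0.3333)) / 5 = 10.6667/5 = 2.1333
  S[B,B] = ((-2)·(-2) + (2)·(2) + (2)·(2) + (2)·(2) + (0)·(0) + (-4)·(-4)) / 5 = 32/5 = 6.4
  S[B,C] = ((-2)·(1.6667) + (2)·(-0.3333) + (2)·(0.6667) + (2)·(-2.3333) + (0)·(0.6667) + (-4)·(-0.3333)) / 5 = -6/5 = -1.2
  S[C,C] = ((1.6667)·(1.6667) + (-0.3333)·(-0.3333) + (0.6667)·(0.6667) + (-2.3333)·(-2.3333) + (0.6667)·(0.6667) + (-0.3333)·(-0.3333)) / 5 = 9.3333/5 = 1.8667

S is symmetric (S[j,i] = S[i,j]). Assembling:

S = [[3.4667, -1.6, 2.1333],
 [-1.6, 6.4, -1.2],
 [2.1333, -1.2, 1.8667]]


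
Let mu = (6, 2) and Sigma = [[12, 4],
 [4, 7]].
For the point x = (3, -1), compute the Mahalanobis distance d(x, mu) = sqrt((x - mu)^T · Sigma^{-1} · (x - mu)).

Step 1 — centre the observation: (x - mu) = (-3, -3).

Step 2 — invert Sigma. det(Sigma) = 12·7 - (4)² = 68.
  Sigma^{-1} = (1/det) · [[d, -b], [-b, a]] = [[0.1029, -0.0588],
 [-0.0588, 0.1765]].

Step 3 — form the quadratic (x - mu)^T · Sigma^{-1} · (x - mu):
  Sigma^{-1} · (x - mu) = (-0.1324, -0.3529).
  (x - mu)^T · [Sigma^{-1} · (x - mu)] = (-3)·(-0.1324) + (-3)·(-0.3529) = 1.4559.

Step 4 — take square root: d = √(1.4559) ≈ 1.2066.

d(x, mu) = √(1.4559) ≈ 1.2066


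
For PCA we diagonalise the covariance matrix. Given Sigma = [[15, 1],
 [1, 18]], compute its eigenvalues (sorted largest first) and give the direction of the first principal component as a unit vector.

Step 1 — characteristic polynomial of 2×2 Sigma:
  det(Sigma - λI) = λ² - trace · λ + det = 0.
  trace = 15 + 18 = 33, det = 15·18 - (1)² = 269.
Step 2 — discriminant:
  Δ = trace² - 4·det = 1089 - 1076 = 13.
Step 3 — eigenvalues:
  λ = (trace ± √Δ)/2 = (33 ± 3.6056)/2,
  λ_1 = 18.3028,  λ_2 = 14.6972.

Step 4 — unit eigenvector for λ_1: solve (Sigma - λ_1 I)v = 0. First row:
  (15 - 18.3028)·v_x + (1)·v_y = 0, i.e. (-3.3028)·v_x + (1)·v_y = 0,
  so v ∝ (b, λ_1 - a) = (1, 3.3028) = u.
  ||u|| = √((1)² + (3.3028)²) = √(11.9083) ≈ 3.4508,
  v_1 = u/||u|| ≈ (0.2898, 0.9571) (||v_1|| = 1).

λ_1 = 18.3028,  λ_2 = 14.6972;  v_1 ≈ (0.2898, 0.9571)


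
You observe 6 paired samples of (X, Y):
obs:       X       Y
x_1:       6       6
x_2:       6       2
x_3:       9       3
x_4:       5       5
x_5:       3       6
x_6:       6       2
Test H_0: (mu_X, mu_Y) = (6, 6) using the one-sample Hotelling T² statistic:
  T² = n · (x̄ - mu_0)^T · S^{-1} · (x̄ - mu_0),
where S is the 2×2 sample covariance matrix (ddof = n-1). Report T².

Step 1 — sample mean vector:
  mean(X) = (6 + 6 + 9 + 5 + 3 + 6) / 6 = 35/6 = 5.8333
  mean(Y) = (6 + 2 + 3 + 5 + 6 + 2) / 6 = 24/6 = 4
  x̄ = (5.8333, 4),  deviation x̄ - mu_0 = (5.8333, 4) - (6, 6) = (-0.1667, -2).

Step 2 — sample covariance matrix, S[i,j] = (1/(n-1)) · Σ_k (x_{k,i} - mean_i) · (x_{k,j} - mean_j), divisor n-1 = 5:
  S[X,X] = ((0.1667)·(0.1667) + (0.1667)·(0.1667) + (3.1667)·(3.1667) + (-0.8333)·(-0.8333) + (-2.8333)·(-2.8333) + (0.1667)·(0.1667)) / 5 = 18.8333/5 = 3.7667
  S[X,Y] = ((0.1667)·(2) + (0.1667)·(-2) + (3.1667)·(-1) + (-0.8333)·(1) + (-2.8333)·(2) + (0.1667)·(-2)) / 5 = -10/5 = -2
  S[Y,Y] = ((2)·(2) + (-2)·(-2) + (-1)·(-1) + (1)·(1) + (2)·(2) + (-2)·(-2)) / 5 = 18/5 = 3.6
  S = [[3.7667, -2],
 [-2, 3.6]].

Step 3 — invert S. det(S) = 3.7667·3.6 - (-2)² = 9.56.
  S^{-1} = (1/det) · [[d, -b], [-b, a]] = [[0.3766, 0.2092],
 [0.2092, 0.394]].

Step 4 — quadratic form (x̄ - mu_0)^T · S^{-1} · (x̄ - mu_0):
  S^{-1} · (x̄ - mu_0) = (-0.4812, -0.8229),
  (x̄ - mu_0)^T · [...] = (-0.1667)·(-0.4812) + (-2)·(-0.8229) = 1.7259.

Step 5 — scale by n: T² = 6 · 1.7259 = 10.3556.

T² ≈ 10.3556


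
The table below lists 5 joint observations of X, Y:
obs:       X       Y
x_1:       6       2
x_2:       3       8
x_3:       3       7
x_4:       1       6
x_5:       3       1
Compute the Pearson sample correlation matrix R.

Step 1 — column means:
  mean(X) = (6 + 3 + 3 + 1 + 3) / 5 = 16/5 = 3.2
  mean(Y) = (2 + 8 + 7 + 6 + 1) / 5 = 24/5 = 4.8

Step 2 — sample variances and covariances s[i,j] = (1/(n-1)) · Σ_k (x_{k,i} - mean_i) · (x_{k,j} - mean_j), with n-1 = 4:
  s[X,X] = ((2.8)·(2.8) + (-0.2)·(-0.2) + (-0.2)·(-0.2) + (-2.2)·(-2.2) + (-0.2)·(-0.2)) / 4 = 12.8/4 = 3.2
  s[X,Y] = ((2.8)·(-2.8) + (-0.2)·(3.2) + (-0.2)·(2.2) + (-2.2)·(1.2) + (-0.2)·(-3.8)) / 4 = -10.8/4 = -2.7
  s[Y,Y] = ((-2.8)·(-2.8) + (3.2)·(3.2) + (2.2)·(2.2) + (1.2)·(1.2) + (-3.8)·(-3.8)) / 4 = 38.8/4 = 9.7
  Sample standard deviations s_i = √(s[i,i]):
  s(X) = √(3.2) = 1.7889
  s(Y) = √(9.7) = 3.1145

Step 3 — r_{ij} = s_{ij} / (s_i · s_j):
  r[X,X] = 1 (diagonal).
  r[X,Y] = -2.7 / (1.7889 · 3.1145) = -2.7 / 5.5714 = -0.4846
  r[Y,Y] = 1 (diagonal).

R is symmetric with unit diagonal. Assembling:

R = [[1, -0.4846],
 [-0.4846, 1]]


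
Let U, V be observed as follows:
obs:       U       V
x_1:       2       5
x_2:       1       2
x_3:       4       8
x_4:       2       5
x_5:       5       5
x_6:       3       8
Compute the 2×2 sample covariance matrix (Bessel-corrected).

Step 1 — column means:
  mean(U) = (2 + 1 + 4 + 2 + 5 + 3) / 6 = 17/6 = 2.8333
  mean(V) = (5 + 2 + 8 + 5 + 5 + 8) / 6 = 33/6 = 5.5

Step 2 — sample covariance S[i,j] = (1/(n-1)) · Σ_k (x_{k,i} - mean_i) · (x_{k,j} - mean_j), with n-1 = 5.
  S[U,U] = ((-0.8333)·(-0.8333) + (-1.8333)·(-1.8333) + (1.1667)·(1.1667) + (-0.8333)·(-0.8333) + (2.1667)·(2.1667) + (0.1667)·(0.1667)) / 5 = 10.8333/5 = 2.1667
  S[U,V] = ((-0.8333)·(-0.5) + (-1.8333)·(-3.5) + (1.1667)·(2.5) + (-0.8333)·(-0.5) + (2.1667)·(-0.5) + (0.1667)·(2.5)) / 5 = 9.5/5 = 1.9
  S[V,V] = ((-0.5)·(-0.5) + (-3.5)·(-3.5) + (2.5)·(2.5) + (-0.5)·(-0.5) + (-0.5)·(-0.5) + (2.5)·(2.5)) / 5 = 25.5/5 = 5.1

S is symmetric (S[j,i] = S[i,j]). Assembling:

S = [[2.1667, 1.9],
 [1.9, 5.1]]


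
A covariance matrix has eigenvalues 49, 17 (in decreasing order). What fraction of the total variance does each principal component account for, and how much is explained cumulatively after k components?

Step 1 — total variance = trace(Sigma) = Σ λ_i = 49 + 17 = 66.

Step 2 — fraction explained by component i = λ_i / Σ λ:
  PC1: 49/66 = 0.7424
  PC2: 17/66 = 0.2576

Step 3 — cumulative fraction after k components = (λ_1 + ... + λ_k) / Σ λ:
  k = 1: 49/66 = 0.7424
  k = 2: (49 + 17)/66 = 66/66 = 1

Summary (fraction, with percent):

explained: PC1 0.7424 (74.24%), PC2 0.2576 (25.76%);  cumulative: 0.7424, 1


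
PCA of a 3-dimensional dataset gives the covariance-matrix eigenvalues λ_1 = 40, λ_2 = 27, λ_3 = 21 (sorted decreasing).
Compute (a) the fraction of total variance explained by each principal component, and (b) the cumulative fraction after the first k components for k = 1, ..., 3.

Step 1 — total variance = trace(Sigma) = Σ λ_i = 40 + 27 + 21 = 88.

Step 2 — fraction explained by component i = λ_i / Σ λ:
  PC1: 40/88 = 0.4545
  PC2: 27/88 = 0.3068
  PC3: 21/88 = 0.2386

Step 3 — cumulative fraction after k components = (λ_1 + ... + λ_k) / Σ λ:
  k = 1: 40/88 = 0.4545
  k = 2: (40 + 27)/88 = 67/88 = 0.7614
  k = 3: (40 + 27 + 21)/88 = 88/88 = 1

Summary (fraction, with percent):

explained: PC1 0.4545 (45.45%), PC2 0.3068 (30.68%), PC3 0.2386 (23.86%);  cumulative: 0.4545, 0.7614, 1


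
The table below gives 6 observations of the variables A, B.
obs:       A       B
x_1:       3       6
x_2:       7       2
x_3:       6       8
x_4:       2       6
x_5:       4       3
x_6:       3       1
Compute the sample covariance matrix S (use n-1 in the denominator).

Step 1 — column means:
  mean(A) = (3 + 7 + 6 + 2 + 4 + 3) / 6 = 25/6 = 4.1667
  mean(B) = (6 + 2 + 8 + 6 + 3 + 1) / 6 = 26/6 = 4.3333

Step 2 — sample covariance S[i,j] = (1/(n-1)) · Σ_k (x_{k,i} - mean_i) · (x_{k,j} - mean_j), with n-1 = 5.
  S[A,A] = ((-1.1667)·(-1.1667) + (2.8333)·(2.8333) + (1.8333)·(1.8333) + (-2.1667)·(-2.1667) + (-0.1667)·(-0.1667) + (-1.1667)·(-1.1667)) / 5 = 18.8333/5 = 3.7667
  S[A,B] = ((-1.1667)·(1.6667) + (2.8333)·(-2.3333) + (1.8333)·(3.6667) + (-2.1667)·(1.6667) + (-0.1667)·(-1.3333) + (-1.1667)·(-3.3333)) / 5 = -1.3333/5 = -0.2667
  S[B,B] = ((1.6667)·(1.6667) + (-2.3333)·(-2.3333) + (3.6667)·(3.6667) + (1.6667)·(1.6667) + (-1.3333)·(-1.3333) + (-3.3333)·(-3.3333)) / 5 = 37.3333/5 = 7.4667

S is symmetric (S[j,i] = S[i,j]). Assembling:

S = [[3.7667, -0.2667],
 [-0.2667, 7.4667]]


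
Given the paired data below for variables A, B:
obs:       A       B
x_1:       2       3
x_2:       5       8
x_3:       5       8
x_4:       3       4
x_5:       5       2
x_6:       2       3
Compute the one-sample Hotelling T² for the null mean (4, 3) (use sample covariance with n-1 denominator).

Step 1 — sample mean vector:
  mean(A) = (2 + 5 + 5 + 3 + 5 + 2) / 6 = 22/6 = 3.6667
  mean(B) = (3 + 8 + 8 + 4 + 2 + 3) / 6 = 28/6 = 4.6667
  x̄ = (3.6667, 4.6667),  deviation x̄ - mu_0 = (3.6667, 4.6667) - (4, 3) = (-0.3333, 1.6667).

Step 2 — sample covariance matrix, S[i,j] = (1/(n-1)) · Σ_k (x_{k,i} - mean_i) · (x_{k,j} - mean_j), divisor n-1 = 5:
  S[A,A] = ((-1.6667)·(-1.6667) + (1.3333)·(1.3333) + (1.3333)·(1.3333) + (-0.6667)·(-0.6667) + (1.3333)·(1.3333) + (-1.6667)·(-1.6667)) / 5 = 11.3333/5 = 2.2667
  S[A,B] = ((-1.6667)·(-1.6667) + (1.3333)·(3.3333) + (1.3333)·(3.3333) + (-0.6667)·(-0.6667) + (1.3333)·(-2.6667) + (-1.6667)·(-1.6667)) / 5 = 11.3333/5 = 2.2667
  S[B,B] = ((-1.6667)·(-1.6667) + (3.3333)·(3.3333) + (3.3333)·(3.3333) + (-0.6667)·(-0.6667) + (-2.6667)·(-2.6667) + (-1.6667)·(-1.6667)) / 5 = 35.3333/5 = 7.0667
  S = [[2.2667, 2.2667],
 [2.2667, 7.0667]].

Step 3 — invert S. det(S) = 2.2667·7.0667 - (2.2667)² = 10.88.
  S^{-1} = (1/det) · [[d, -b], [-b, a]] = [[0.6495, -0.2083],
 [-0.2083, 0.2083]].

Step 4 — quadratic form (x̄ - mu_0)^T · S^{-1} · (x̄ - mu_0):
  S^{-1} · (x̄ - mu_0) = (-0.5637, 0.4167),
  (x̄ - mu_0)^T · [...] = (-0.3333)·(-0.5637) + (1.6667)·(0.4167) = 0.8824.

Step 5 — scale by n: T² = 6 · 0.8824 = 5.2941.

T² ≈ 5.2941


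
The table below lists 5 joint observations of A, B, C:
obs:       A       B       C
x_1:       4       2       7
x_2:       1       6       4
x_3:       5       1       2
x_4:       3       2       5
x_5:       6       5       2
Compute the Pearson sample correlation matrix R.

Step 1 — column means:
  mean(A) = (4 + 1 + 5 + 3 + 6) / 5 = 19/5 = 3.8
  mean(B) = (2 + 6 + 1 + 2 + 5) / 5 = 16/5 = 3.2
  mean(C) = (7 + 4 + 2 + 5 + 2) / 5 = 20/5 = 4

Step 2 — sample variances and covariances s[i,j] = (1/(n-1)) · Σ_k (x_{k,i} - mean_i) · (x_{k,j} - mean_j), with n-1 = 4:
  s[A,A] = ((0.2)·(0.2) + (-2.8)·(-2.8) + (1.2)·(1.2) + (-0.8)·(-0.8) + (2.2)·(2.2)) / 4 = 14.8/4 = 3.7
  s[A,B] = ((0.2)·(-1.2) + (-2.8)·(2.8) + (1.2)·(-2.2) + (-0.8)·(-1.2) + (2.2)·(1.8)) / 4 = -5.8/4 = -1.45
  s[A,C] = ((0.2)·(3) + (-2.8)·(0) + (1.2)·(-2) + (-0.8)·(1) + (2.2)·(-2)) / 4 = -7/4 = -1.75
  s[B,B] = ((-1.2)·(-1.2) + (2.8)·(2.8) + (-2.2)·(-2.2) + (-1.2)·(-1.2) + (1.8)·(1.8)) / 4 = 18.8/4 = 4.7
  s[B,C] = ((-1.2)·(3) + (2.8)·(0) + (-2.2)·(-2) + (-1.2)·(1) + (1.8)·(-2)) / 4 = -4/4 = -1
  s[C,C] = ((3)·(3) + (0)·(0) + (-2)·(-2) + (1)·(1) + (-2)·(-2)) / 4 = 18/4 = 4.5
  Sample standard deviations s_i = √(s[i,i]):
  s(A) = √(3.7) = 1.9235
  s(B) = √(4.7) = 2.1679
  s(C) = √(4.5) = 2.1213

Step 3 — r_{ij} = s_{ij} / (s_i · s_j):
  r[A,A] = 1 (diagonal).
  r[A,B] = -1.45 / (1.9235 · 2.1679) = -1.45 / 4.1701 = -0.3477
  r[A,C] = -1.75 / (1.9235 · 2.1213) = -1.75 / 4.0804 = -0.4289
  r[B,B] = 1 (diagonal).
  r[B,C] = -1 / (2.1679 · 2.1213) = -1 / 4.5989 = -0.2174
  r[C,C] = 1 (diagonal).

R is symmetric with unit diagonal. Assembling:

R = [[1, -0.3477, -0.4289],
 [-0.3477, 1, -0.2174],
 [-0.4289, -0.2174, 1]]


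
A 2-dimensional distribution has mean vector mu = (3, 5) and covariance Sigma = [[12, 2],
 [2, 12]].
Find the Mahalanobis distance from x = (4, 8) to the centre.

Step 1 — centre the observation: (x - mu) = (1, 3).

Step 2 — invert Sigma. det(Sigma) = 12·12 - (2)² = 140.
  Sigma^{-1} = (1/det) · [[d, -b], [-b, a]] = [[0.0857, -0.0143],
 [-0.0143, 0.0857]].

Step 3 — form the quadratic (x - mu)^T · Sigma^{-1} · (x - mu):
  Sigma^{-1} · (x - mu) = (0.0429, 0.2429).
  (x - mu)^T · [Sigma^{-1} · (x - mu)] = (1)·(0.0429) + (3)·(0.2429) = 0.7714.

Step 4 — take square root: d = √(0.7714) ≈ 0.8783.

d(x, mu) = √(0.7714) ≈ 0.8783


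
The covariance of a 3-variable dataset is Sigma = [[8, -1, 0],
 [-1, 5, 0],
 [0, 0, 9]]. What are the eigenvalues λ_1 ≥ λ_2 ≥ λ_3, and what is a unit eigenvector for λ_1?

Step 1 — characteristic polynomial p(λ) = det(λI - Sigma) = λ³ - tr·λ² + c_1·λ - det, where tr = trace, c_1 = sum of the principal 2×2 minors, det = det(Sigma):
  tr = 8 + 5 + 9 = 22,
  c_1 = (8·5 - (-1)²) + (8·9 - (0)²) + (5·9 - (0)²) = 39 + 72 + 45 = 156,
  det = 8·(5·9 - (0)²) - (-1)·((-1)·9 - (0)·(0)) + (0)·((-1)·(0) - 5·(0)) = 8·(45) - (-1)·(-9) + (0)·(0) = 351.
  So p(λ) = λ³ - 22λ² + 156λ - 351.
Step 2 — look for an integer root (rational root theorem: any rational root is an integer divisor of 351). Testing λ = 9:
  p(9) = 729 - 1782 + 1404 - 351 = 0  ✓
  Dividing out (λ - 9): p(λ) = (λ - 9)(λ² - 13λ + 39).
Step 3 — remaining eigenvalues from the quadratic λ² - 13λ + 39 = 0:
  Δ = 13² - 4·39 = 169 - 156 = 13,  λ = (13 ± √13)/2 = (13 ± 3.6056)/2 ≈ 8.3028 or 4.6972.
  Sorted: λ_1 = 9,  λ_2 = 8.3028,  λ_3 = 4.6972  (check: sum = 22 = tr ✓).

Step 4 — unit eigenvector for λ_1 = 9: v spans the null space of (Sigma - λ_1 I), whose rows are
  r_1 = (-1, -1, 0),  r_2 = (-1, -4, 0),  r_3 = (0, 0, 0).
  v is orthogonal to every row, so take v ∝ r_1 × r_2 = ((-1)·(0) - (0)·(-4), (0)·(-1) - (-1)·(0), (-1)·(-4) - (-1)·(-1)) = (0, 0, 3).
  Rescale (divide by 3): u = (0, 0, 1).
  ||u|| = √((0)² + (0)² + (1)²) = √(1) = 1,  v_1 = u/||u|| ≈ (0, 0, 1) (||v_1|| = 1).

λ_1 = 9,  λ_2 = 8.3028,  λ_3 = 4.6972;  v_1 ≈ (0, 0, 1)


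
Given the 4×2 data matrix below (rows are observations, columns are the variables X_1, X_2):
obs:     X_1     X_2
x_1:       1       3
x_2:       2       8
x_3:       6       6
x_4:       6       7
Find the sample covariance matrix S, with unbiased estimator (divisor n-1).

Step 1 — column means:
  mean(X_1) = (1 + 2 + 6 + 6) / 4 = 15/4 = 3.75
  mean(X_2) = (3 + 8 + 6 + 7) / 4 = 24/4 = 6

Step 2 — sample covariance S[i,j] = (1/(n-1)) · Σ_k (x_{k,i} - mean_i) · (x_{k,j} - mean_j), with n-1 = 3.
  S[X_1,X_1] = ((-2.75)·(-2.75) + (-1.75)·(-1.75) + (2.25)·(2.25) + (2.25)·(2.25)) / 3 = 20.75/3 = 6.9167
  S[X_1,X_2] = ((-2.75)·(-3) + (-1.75)·(2) + (2.25)·(0) + (2.25)·(1)) / 3 = 7/3 = 2.3333
  S[X_2,X_2] = ((-3)·(-3) + (2)·(2) + (0)·(0) + (1)·(1)) / 3 = 14/3 = 4.6667

S is symmetric (S[j,i] = S[i,j]). Assembling:

S = [[6.9167, 2.3333],
 [2.3333, 4.6667]]


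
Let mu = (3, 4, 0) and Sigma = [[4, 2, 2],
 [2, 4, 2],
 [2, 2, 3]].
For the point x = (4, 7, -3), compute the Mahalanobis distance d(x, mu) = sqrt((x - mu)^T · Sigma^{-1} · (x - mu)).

Step 1 — centre the observation: (x - mu) = (1, 3, -3).

Step 2 — invert Sigma (cofactor / det for 3×3, or solve directly):
  Sigma^{-1} = [[0.4, -0.1, -0.2],
 [-0.1, 0.4, -0.2],
 [-0.2, -0.2, 0.6]].

Step 3 — form the quadratic (x - mu)^T · Sigma^{-1} · (x - mu):
  Sigma^{-1} · (x - mu) = (0.7, 1.7, -2.6).
  (x - mu)^T · [Sigma^{-1} · (x - mu)] = (1)·(0.7) + (3)·(1.7) + (-3)·(-2.6) = 13.6.

Step 4 — take square root: d = √(13.6) ≈ 3.6878.

d(x, mu) = √(13.6) ≈ 3.6878


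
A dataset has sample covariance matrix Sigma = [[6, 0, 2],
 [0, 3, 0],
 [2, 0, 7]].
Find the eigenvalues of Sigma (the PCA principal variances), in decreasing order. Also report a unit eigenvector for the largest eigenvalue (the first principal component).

Step 1 — characteristic polynomial p(λ) = det(λI - Sigma) = λ³ - tr·λ² + c_1·λ - det, where tr = trace, c_1 = sum of the principal 2×2 minors, det = det(Sigma):
  tr = 6 + 3 + 7 = 16,
  c_1 = (6·3 - (0)²) + (6·7 - (2)²) + (3·7 - (0)²) = 18 + 38 + 21 = 77,
  det = 6·(3·7 - (0)²) - (0)·((0)·7 - (0)·(2)) + (2)·((0)·(0) - 3·(2)) = 6·(21) - (0)·(0) + (2)·(-6) = 114.
  So p(λ) = λ³ - 16λ² + 77λ - 114.
Step 2 — look for an integer root (rational root theorem: any rational root is an integer divisor of 114). Testing λ = 3:
  p(3) = 27 - 144 + 231 - 114 = 0  ✓
  Dividing out (λ - 3): p(λ) = (λ - 3)(λ² - 13λ + 38).
Step 3 — remaining eigenvalues from the quadratic λ² - 13λ + 38 = 0:
  Δ = 13² - 4·38 = 169 - 152 = 17,  λ = (13 ± √17)/2 = (13 ± 4.1231)/2 ≈ 8.5616 or 4.4384.
  Sorted: λ_1 = 8.5616,  λ_2 = 4.4384,  λ_3 = 3  (check: sum = 16 = tr ✓).

Step 4 — unit eigenvector for λ_1 ≈ 8.5616: v spans the null space of (Sigma - λ_1 I), whose rows are
  r_1 = (-2.5616, 0, 2),  r_2 = (0, -5.5616, 0),  r_3 = (2, 0, -1.5616).
  v is orthogonal to every row, so take v ∝ r_1 × r_2 = ((0)·(0) - (2)·(-5.5616), (2)·(0) - (-2.5616)·(0), (-2.5616)·(-5.5616) - (0)·(0)) ≈ (11.1231, 0, 14.2462).
  Let u = (11.1231, 0, 14.2462).
  ||u|| = √((11.1231)² + (0)² + (14.2462)²) = √(326.678) ≈ 18.0742,  v_1 = u/||u|| ≈ (0.6154, 0, 0.7882) (||v_1|| = 1).

λ_1 = 8.5616,  λ_2 = 4.4384,  λ_3 = 3;  v_1 ≈ (0.6154, 0, 0.7882)


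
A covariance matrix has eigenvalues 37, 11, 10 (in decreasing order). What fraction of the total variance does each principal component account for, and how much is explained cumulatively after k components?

Step 1 — total variance = trace(Sigma) = Σ λ_i = 37 + 11 + 10 = 58.

Step 2 — fraction explained by component i = λ_i / Σ λ:
  PC1: 37/58 = 0.6379
  PC2: 11/58 = 0.1897
  PC3: 10/58 = 0.1724

Step 3 — cumulative fraction after k components = (λ_1 + ... + λ_k) / Σ λ:
  k = 1: 37/58 = 0.6379
  k = 2: (37 + 11)/58 = 48/58 = 0.8276
  k = 3: (37 + 11 + 10)/58 = 58/58 = 1

Summary (fraction, with percent):

explained: PC1 0.6379 (63.79%), PC2 0.1897 (18.97%), PC3 0.1724 (17.24%);  cumulative: 0.6379, 0.8276, 1


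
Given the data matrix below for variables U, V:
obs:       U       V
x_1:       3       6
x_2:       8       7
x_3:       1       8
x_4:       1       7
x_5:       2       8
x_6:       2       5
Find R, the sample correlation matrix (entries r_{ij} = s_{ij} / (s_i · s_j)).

Step 1 — column means:
  mean(U) = (3 + 8 + 1 + 1 + 2 + 2) / 6 = 17/6 = 2.8333
  mean(V) = (6 + 7 + 8 + 7 + 8 + 5) / 6 = 41/6 = 6.8333

Step 2 — sample variances and covariances s[i,j] = (1/(n-1)) · Σ_k (x_{k,i} - mean_i) · (x_{k,j} - mean_j), with n-1 = 5:
  s[U,U] = ((0.1667)·(0.1667) + (5.1667)·(5.1667) + (-1.8333)·(-1.8333) + (-1.8333)·(-1.8333) + (-0.8333)·(-0.8333) + (-0.8333)·(-0.8333)) / 5 = 34.8333/5 = 6.9667
  s[U,V] = ((0.1667)·(-0.8333) + (5.1667)·(0.1667) + (-1.8333)·(1.1667) + (-1.8333)·(0.1667) + (-0.8333)·(1.1667) + (-0.8333)·(-1.8333)) / 5 = -1.1667/5 = -0.2333
  s[V,V] = ((-0.8333)·(-0.8333) + (0.1667)·(0.1667) + (1.1667)·(1.1667) + (0.1667)·(0.1667) + (1.1667)·(1.1667) + (-1.8333)·(-1.8333)) / 5 = 6.8333/5 = 1.3667
  Sample standard deviations s_i = √(s[i,i]):
  s(U) = √(6.9667) = 2.6394
  s(V) = √(1.3667) = 1.169

Step 3 — r_{ij} = s_{ij} / (s_i · s_j):
  r[U,U] = 1 (diagonal).
  r[U,V] = -0.2333 / (2.6394 · 1.169) = -0.2333 / 3.0856 = -0.0756
  r[V,V] = 1 (diagonal).

R is symmetric with unit diagonal. Assembling:

R = [[1, -0.0756],
 [-0.0756, 1]]


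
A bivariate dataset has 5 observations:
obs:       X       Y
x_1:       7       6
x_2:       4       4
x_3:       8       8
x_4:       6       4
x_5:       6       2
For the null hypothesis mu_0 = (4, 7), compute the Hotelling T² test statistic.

Step 1 — sample mean vector:
  mean(X) = (7 + 4 + 8 + 6 + 6) / 5 = 31/5 = 6.2
  mean(Y) = (6 + 4 + 8 + 4 + 2) / 5 = 24/5 = 4.8
  x̄ = (6.2, 4.8),  deviation x̄ - mu_0 = (6.2, 4.8) - (4, 7) = (2.2, -2.2).

Step 2 — sample covariance matrix, S[i,j] = (1/(n-1)) · Σ_k (x_{k,i} - mean_i) · (x_{k,j} - mean_j), divisor n-1 = 4:
  S[X,X] = ((0.8)·(0.8) + (-2.2)·(-2.2) + (1.8)·(1.8) + (-0.2)·(-0.2) + (-0.2)·(-0.2)) / 4 = 8.8/4 = 2.2
  S[X,Y] = ((0.8)·(1.2) + (-2.2)·(-0.8) + (1.8)·(3.2) + (-0.2)·(-0.8) + (-0.2)·(-2.8)) / 4 = 9.2/4 = 2.3
  S[Y,Y] = ((1.2)·(1.2) + (-0.8)·(-0.8) + (3.2)·(3.2) + (-0.8)·(-0.8) + (-2.8)·(-2.8)) / 4 = 20.8/4 = 5.2
  S = [[2.2, 2.3],
 [2.3, 5.2]].

Step 3 — invert S. det(S) = 2.2·5.2 - (2.3)² = 6.15.
  S^{-1} = (1/det) · [[d, -b], [-b, a]] = [[0.8455, -0.374],
 [-0.374, 0.3577]].

Step 4 — quadratic form (x̄ - mu_0)^T · S^{-1} · (x̄ - mu_0):
  S^{-1} · (x̄ - mu_0) = (2.6829, -1.6098),
  (x̄ - mu_0)^T · [...] = (2.2)·(2.6829) + (-2.2)·(-1.6098) = 9.4439.

Step 5 — scale by n: T² = 5 · 9.4439 = 47.2195.

T² ≈ 47.2195


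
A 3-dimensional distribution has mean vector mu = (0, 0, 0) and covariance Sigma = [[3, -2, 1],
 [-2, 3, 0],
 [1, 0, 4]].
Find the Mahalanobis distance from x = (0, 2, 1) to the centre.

Step 1 — centre the observation: (x - mu) = (0, 2, 1).

Step 2 — invert Sigma (cofactor / det for 3×3, or solve directly):
  Sigma^{-1} = [[0.7059, 0.4706, -0.1765],
 [0.4706, 0.6471, -0.1176],
 [-0.1765, -0.1176, 0.2941]].

Step 3 — form the quadratic (x - mu)^T · Sigma^{-1} · (x - mu):
  Sigma^{-1} · (x - mu) = (0.7647, 1.1765, 0.0588).
  (x - mu)^T · [Sigma^{-1} · (x - mu)] = (0)·(0.7647) + (2)·(1.1765) + (1)·(0.0588) = 2.4118.

Step 4 — take square root: d = √(2.4118) ≈ 1.553.

d(x, mu) = √(2.4118) ≈ 1.553


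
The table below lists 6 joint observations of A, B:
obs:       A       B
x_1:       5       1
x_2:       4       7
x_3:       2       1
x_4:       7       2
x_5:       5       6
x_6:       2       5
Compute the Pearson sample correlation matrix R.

Step 1 — column means:
  mean(A) = (5 + 4 + 2 + 7 + 5 + 2) / 6 = 25/6 = 4.1667
  mean(B) = (1 + 7 + 1 + 2 + 6 + 5) / 6 = 22/6 = 3.6667

Step 2 — sample variances and covariances s[i,j] = (1/(n-1)) · Σ_k (x_{k,i} - mean_i) · (x_{k,j} - mean_j), with n-1 = 5:
  s[A,A] = ((0.8333)·(0.8333) + (-0.1667)·(-0.1667) + (-2.1667)·(-2.1667) + (2.8333)·(2.8333) + (0.8333)·(0.8333) + (-2.1667)·(-2.1667)) / 5 = 18.8333/5 = 3.7667
  s[A,B] = ((0.8333)·(-2.6667) + (-0.1667)·(3.3333) + (-2.1667)·(-2.6667) + (2.8333)·(-1.6667) + (0.8333)·(2.3333) + (-2.1667)·(1.3333)) / 5 = -2.6667/5 = -0.5333
  s[B,B] = ((-2.6667)·(-2.6667) + (3.3333)·(3.3333) + (-2.6667)·(-2.6667) + (-1.6667)·(-1.6667) + (2.3333)·(2.3333) + (1.3333)·(1.3333)) / 5 = 35.3333/5 = 7.0667
  Sample standard deviations s_i = √(s[i,i]):
  s(A) = √(3.7667) = 1.9408
  s(B) = √(7.0667) = 2.6583

Step 3 — r_{ij} = s_{ij} / (s_i · s_j):
  r[A,A] = 1 (diagonal).
  r[A,B] = -0.5333 / (1.9408 · 2.6583) = -0.5333 / 5.1592 = -0.1034
  r[B,B] = 1 (diagonal).

R is symmetric with unit diagonal. Assembling:

R = [[1, -0.1034],
 [-0.1034, 1]]


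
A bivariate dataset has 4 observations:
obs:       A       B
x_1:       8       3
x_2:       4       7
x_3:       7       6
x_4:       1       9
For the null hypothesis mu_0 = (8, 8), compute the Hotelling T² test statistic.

Step 1 — sample mean vector:
  mean(A) = (8 + 4 + 7 + 1) / 4 = 20/4 = 5
  mean(B) = (3 + 7 + 6 + 9) / 4 = 25/4 = 6.25
  x̄ = (5, 6.25),  deviation x̄ - mu_0 = (5, 6.25) - (8, 8) = (-3, -1.75).

Step 2 — sample covariance matrix, S[i,j] = (1/(n-1)) · Σ_k (x_{k,i} - mean_i) · (x_{k,j} - mean_j), divisor n-1 = 3:
  S[A,A] = ((3)·(3) + (-1)·(-1) + (2)·(2) + (-4)·(-4)) / 3 = 30/3 = 10
  S[A,B] = ((3)·(-3.25) + (-1)·(0.75) + (2)·(-0.25) + (-4)·(2.75)) / 3 = -22/3 = -7.3333
  S[B,B] = ((-3.25)·(-3.25) + (0.75)·(0.75) + (-0.25)·(-0.25) + (2.75)·(2.75)) / 3 = 18.75/3 = 6.25
  S = [[10, -7.3333],
 [-7.3333, 6.25]].

Step 3 — invert S. det(S) = 10·6.25 - (-7.3333)² = 8.7222.
  S^{-1} = (1/det) · [[d, -b], [-b, a]] = [[0.7166, 0.8408],
 [0.8408, 1.1465]].

Step 4 — quadratic form (x̄ - mu_0)^T · S^{-1} · (x̄ - mu_0):
  S^{-1} · (x̄ - mu_0) = (-3.621, -4.5287),
  (x̄ - mu_0)^T · [...] = (-3)·(-3.621) + (-1.75)·(-4.5287) = 18.7882.

Step 5 — scale by n: T² = 4 · 18.7882 = 75.1529.

T² ≈ 75.1529


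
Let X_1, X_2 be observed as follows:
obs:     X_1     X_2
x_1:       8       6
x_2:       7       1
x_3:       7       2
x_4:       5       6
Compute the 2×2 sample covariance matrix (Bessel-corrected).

Step 1 — column means:
  mean(X_1) = (8 + 7 + 7 + 5) / 4 = 27/4 = 6.75
  mean(X_2) = (6 + 1 + 2 + 6) / 4 = 15/4 = 3.75

Step 2 — sample covariance S[i,j] = (1/(n-1)) · Σ_k (x_{k,i} - mean_i) · (x_{k,j} - mean_j), with n-1 = 3.
  S[X_1,X_1] = ((1.25)·(1.25) + (0.25)·(0.25) + (0.25)·(0.25) + (-1.75)·(-1.75)) / 3 = 4.75/3 = 1.5833
  S[X_1,X_2] = ((1.25)·(2.25) + (0.25)·(-2.75) + (0.25)·(-1.75) + (-1.75)·(2.25)) / 3 = -2.25/3 = -0.75
  S[X_2,X_2] = ((2.25)·(2.25) + (-2.75)·(-2.75) + (-1.75)·(-1.75) + (2.25)·(2.25)) / 3 = 20.75/3 = 6.9167

S is symmetric (S[j,i] = S[i,j]). Assembling:

S = [[1.5833, -0.75],
 [-0.75, 6.9167]]


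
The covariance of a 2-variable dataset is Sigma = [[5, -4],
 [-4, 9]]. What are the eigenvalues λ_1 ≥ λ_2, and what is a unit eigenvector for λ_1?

Step 1 — characteristic polynomial of 2×2 Sigma:
  det(Sigma - λI) = λ² - trace · λ + det = 0.
  trace = 5 + 9 = 14, det = 5·9 - (-4)² = 29.
Step 2 — discriminant:
  Δ = trace² - 4·det = 196 - 116 = 80.
Step 3 — eigenvalues:
  λ = (trace ± √Δ)/2 = (14 ± 8.9443)/2,
  λ_1 = 11.4721,  λ_2 = 2.5279.

Step 4 — unit eigenvector for λ_1: solve (Sigma - λ_1 I)v = 0. First row:
  (5 - 11.4721)·v_x + (-4)·v_y = 0, i.e. (-6.4721)·v_x + (-4)·v_y = 0,
  so v ∝ (b, λ_1 - a) = (-4, 6.4721); multiply by -1 so the first entry is positive: u = (4, -6.4721).
  ||u|| = √((4)² + (-6.4721)²) = √(57.8885) ≈ 7.6085,
  v_1 = u/||u|| ≈ (0.5257, -0.8507) (||v_1|| = 1).

λ_1 = 11.4721,  λ_2 = 2.5279;  v_1 ≈ (0.5257, -0.8507)


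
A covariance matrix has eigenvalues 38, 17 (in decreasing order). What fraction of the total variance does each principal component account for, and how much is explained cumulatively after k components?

Step 1 — total variance = trace(Sigma) = Σ λ_i = 38 + 17 = 55.

Step 2 — fraction explained by component i = λ_i / Σ λ:
  PC1: 38/55 = 0.6909
  PC2: 17/55 = 0.3091

Step 3 — cumulative fraction after k components = (λ_1 + ... + λ_k) / Σ λ:
  k = 1: 38/55 = 0.6909
  k = 2: (38 + 17)/55 = 55/55 = 1

Summary (fraction, with percent):

explained: PC1 0.6909 (69.09%), PC2 0.3091 (30.91%);  cumulative: 0.6909, 1


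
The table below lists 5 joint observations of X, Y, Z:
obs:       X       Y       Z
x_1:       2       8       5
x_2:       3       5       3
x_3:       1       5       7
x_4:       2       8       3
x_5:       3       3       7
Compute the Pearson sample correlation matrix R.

Step 1 — column means:
  mean(X) = (2 + 3 + 1 + 2 + 3) / 5 = 11/5 = 2.2
  mean(Y) = (8 + 5 + 5 + 8 + 3) / 5 = 29/5 = 5.8
  mean(Z) = (5 + 3 + 7 + 3 + 7) / 5 = 25/5 = 5

Step 2 — sample variances and covariances s[i,j] = (1/(n-1)) · Σ_k (x_{k,i} - mean_i) · (x_{k,j} - mean_j), with n-1 = 4:
  s[X,X] = ((-0.2)·(-0.2) + (0.8)·(0.8) + (-1.2)·(-1.2) + (-0.2)·(-0.2) + (0.8)·(0.8)) / 4 = 2.8/4 = 0.7
  s[X,Y] = ((-0.2)·(2.2) + (0.8)·(-0.8) + (-1.2)·(-0.8) + (-0.2)·(2.2) + (0.8)·(-2.8)) / 4 = -2.8/4 = -0.7
  s[X,Z] = ((-0.2)·(0) + (0.8)·(-2) + (-1.2)·(2) + (-0.2)·(-2) + (0.8)·(2)) / 4 = -2/4 = -0.5
  s[Y,Y] = ((2.2)·(2.2) + (-0.8)·(-0.8) + (-0.8)·(-0.8) + (2.2)·(2.2) + (-2.8)·(-2.8)) / 4 = 18.8/4 = 4.7
  s[Y,Z] = ((2.2)·(0) + (-0.8)·(-2) + (-0.8)·(2) + (2.2)·(-2) + (-2.8)·(2)) / 4 = -10/4 = -2.5
  s[Z,Z] = ((0)·(0) + (-2)·(-2) + (2)·(2) + (-2)·(-2) + (2)·(2)) / 4 = 16/4 = 4
  Sample standard deviations s_i = √(s[i,i]):
  s(X) = √(0.7) = 0.8367
  s(Y) = √(4.7) = 2.1679
  s(Z) = √(4) = 2

Step 3 — r_{ij} = s_{ij} / (s_i · s_j):
  r[X,X] = 1 (diagonal).
  r[X,Y] = -0.7 / (0.8367 · 2.1679) = -0.7 / 1.8138 = -0.3859
  r[X,Z] = -0.5 / (0.8367 · 2) = -0.5 / 1.6733 = -0.2988
  r[Y,Y] = 1 (diagonal).
  r[Y,Z] = -2.5 / (2.1679 · 2) = -2.5 / 4.3359 = -0.5766
  r[Z,Z] = 1 (diagonal).

R is symmetric with unit diagonal. Assembling:

R = [[1, -0.3859, -0.2988],
 [-0.3859, 1, -0.5766],
 [-0.2988, -0.5766, 1]]


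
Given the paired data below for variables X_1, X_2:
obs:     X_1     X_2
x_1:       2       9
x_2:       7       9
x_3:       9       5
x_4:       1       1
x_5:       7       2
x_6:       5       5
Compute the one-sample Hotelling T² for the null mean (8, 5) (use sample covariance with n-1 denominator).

Step 1 — sample mean vector:
  mean(X_1) = (2 + 7 + 9 + 1 + 7 + 5) / 6 = 31/6 = 5.1667
  mean(X_2) = (9 + 9 + 5 + 1 + 2 + 5) / 6 = 31/6 = 5.1667
  x̄ = (5.1667, 5.1667),  deviation x̄ - mu_0 = (5.1667, 5.1667) - (8, 5) = (-2.8333, 0.1667).

Step 2 — sample covariance matrix, S[i,j] = (1/(n-1)) · Σ_k (x_{k,i} - mean_i) · (x_{k,j} - mean_j), divisor n-1 = 5:
  S[X_1,X_1] = ((-3.1667)·(-3.1667) + (1.8333)·(1.8333) + (3.8333)·(3.8333) + (-4.1667)·(-4.1667) + (1.8333)·(1.8333) + (-0.1667)·(-0.1667)) / 5 = 48.8333/5 = 9.7667
  S[X_1,X_2] = ((-3.1667)·(3.8333) + (1.8333)·(3.8333) + (3.8333)·(-0.1667) + (-4.1667)·(-4.1667) + (1.8333)·(-3.1667) + (-0.1667)·(-0.1667)) / 5 = 5.8333/5 = 1.1667
  S[X_2,X_2] = ((3.8333)·(3.8333) + (3.8333)·(3.8333) + (-0.1667)·(-0.1667) + (-4.1667)·(-4.1667) + (-3.1667)·(-3.1667) + (-0.1667)·(-0.1667)) / 5 = 56.8333/5 = 11.3667
  S = [[9.7667, 1.1667],
 [1.1667, 11.3667]].

Step 3 — invert S. det(S) = 9.7667·11.3667 - (1.1667)² = 109.6533.
  S^{-1} = (1/det) · [[d, -b], [-b, a]] = [[0.1037, -0.0106],
 [-0.0106, 0.0891]].

Step 4 — quadratic form (x̄ - mu_0)^T · S^{-1} · (x̄ - mu_0):
  S^{-1} · (x̄ - mu_0) = (-0.2955, 0.045),
  (x̄ - mu_0)^T · [...] = (-2.8333)·(-0.2955) + (0.1667)·(0.045) = 0.8447.

Step 5 — scale by n: T² = 6 · 0.8447 = 5.0681.

T² ≈ 5.0681


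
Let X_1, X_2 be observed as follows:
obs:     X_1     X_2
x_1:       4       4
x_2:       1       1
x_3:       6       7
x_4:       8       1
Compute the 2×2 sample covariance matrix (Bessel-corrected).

Step 1 — column means:
  mean(X_1) = (4 + 1 + 6 + 8) / 4 = 19/4 = 4.75
  mean(X_2) = (4 + 1 + 7 + 1) / 4 = 13/4 = 3.25

Step 2 — sample covariance S[i,j] = (1/(n-1)) · Σ_k (x_{k,i} - mean_i) · (x_{k,j} - mean_j), with n-1 = 3.
  S[X_1,X_1] = ((-0.75)·(-0.75) + (-3.75)·(-3.75) + (1.25)·(1.25) + (3.25)·(3.25)) / 3 = 26.75/3 = 8.9167
  S[X_1,X_2] = ((-0.75)·(0.75) + (-3.75)·(-2.25) + (1.25)·(3.75) + (3.25)·(-2.25)) / 3 = 5.25/3 = 1.75
  S[X_2,X_2] = ((0.75)·(0.75) + (-2.25)·(-2.25) + (3.75)·(3.75) + (-2.25)·(-2.25)) / 3 = 24.75/3 = 8.25

S is symmetric (S[j,i] = S[i,j]). Assembling:

S = [[8.9167, 1.75],
 [1.75, 8.25]]


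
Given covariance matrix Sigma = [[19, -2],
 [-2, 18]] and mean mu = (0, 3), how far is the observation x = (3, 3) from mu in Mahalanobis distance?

Step 1 — centre the observation: (x - mu) = (3, 0).

Step 2 — invert Sigma. det(Sigma) = 19·18 - (-2)² = 338.
  Sigma^{-1} = (1/det) · [[d, -b], [-b, a]] = [[0.0533, 0.0059],
 [0.0059, 0.0562]].

Step 3 — form the quadratic (x - mu)^T · Sigma^{-1} · (x - mu):
  Sigma^{-1} · (x - mu) = (0.1598, 0.0178).
  (x - mu)^T · [Sigma^{-1} · (x - mu)] = (3)·(0.1598) + (0)·(0.0178) = 0.4793.

Step 4 — take square root: d = √(0.4793) ≈ 0.6923.

d(x, mu) = √(0.4793) ≈ 0.6923


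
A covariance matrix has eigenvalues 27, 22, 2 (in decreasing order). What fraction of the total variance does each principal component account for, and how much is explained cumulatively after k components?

Step 1 — total variance = trace(Sigma) = Σ λ_i = 27 + 22 + 2 = 51.

Step 2 — fraction explained by component i = λ_i / Σ λ:
  PC1: 27/51 = 0.5294
  PC2: 22/51 = 0.4314
  PC3: 2/51 = 0.0392

Step 3 — cumulative fraction after k components = (λ_1 + ... + λ_k) / Σ λ:
  k = 1: 27/51 = 0.5294
  k = 2: (27 + 22)/51 = 49/51 = 0.9608
  k = 3: (27 + 22 + 2)/51 = 51/51 = 1

Summary (fraction, with percent):

explained: PC1 0.5294 (52.94%), PC2 0.4314 (43.14%), PC3 0.0392 (3.92%);  cumulative: 0.5294, 0.9608, 1


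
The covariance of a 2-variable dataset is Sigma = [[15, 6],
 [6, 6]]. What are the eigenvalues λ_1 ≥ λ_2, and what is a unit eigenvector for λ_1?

Step 1 — characteristic polynomial of 2×2 Sigma:
  det(Sigma - λI) = λ² - trace · λ + det = 0.
  trace = 15 + 6 = 21, det = 15·6 - (6)² = 54.
Step 2 — discriminant:
  Δ = trace² - 4·det = 441 - 216 = 225.
Step 3 — eigenvalues:
  λ = (trace ± √Δ)/2 = (21 ± 15)/2,
  λ_1 = 18,  λ_2 = 3.

Step 4 — unit eigenvector for λ_1: solve (Sigma - λ_1 I)v = 0. First row:
  (15 - 18)·v_x + (6)·v_y = 0, i.e. (-3)·v_x + (6)·v_y = 0,
  so v ∝ (b, λ_1 - a) = (6, 3) = u.
  ||u|| = √((6)² + (3)²) = √(45) ≈ 6.7082,
  v_1 = u/||u|| ≈ (0.8944, 0.4472) (||v_1|| = 1).

λ_1 = 18,  λ_2 = 3;  v_1 ≈ (0.8944, 0.4472)


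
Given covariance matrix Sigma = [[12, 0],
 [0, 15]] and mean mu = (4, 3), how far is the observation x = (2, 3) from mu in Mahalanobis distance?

Step 1 — centre the observation: (x - mu) = (-2, 0).

Step 2 — invert Sigma. det(Sigma) = 12·15 - (0)² = 180.
  Sigma^{-1} = (1/det) · [[d, -b], [-b, a]] = [[0.0833, 0],
 [0, 0.0667]].

Step 3 — form the quadratic (x - mu)^T · Sigma^{-1} · (x - mu):
  Sigma^{-1} · (x - mu) = (-0.1667, 0).
  (x - mu)^T · [Sigma^{-1} · (x - mu)] = (-2)·(-0.1667) + (0)·(0) = 0.3333.

Step 4 — take square root: d = √(0.3333) ≈ 0.5774.

d(x, mu) = √(0.3333) ≈ 0.5774


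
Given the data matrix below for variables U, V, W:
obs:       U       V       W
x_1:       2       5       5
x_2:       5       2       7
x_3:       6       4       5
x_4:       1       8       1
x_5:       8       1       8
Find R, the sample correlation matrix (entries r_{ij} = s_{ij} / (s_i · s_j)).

Step 1 — column means:
  mean(U) = (2 + 5 + 6 + 1 + 8) / 5 = 22/5 = 4.4
  mean(V) = (5 + 2 + 4 + 8 + 1) / 5 = 20/5 = 4
  mean(W) = (5 + 7 + 5 + 1 + 8) / 5 = 26/5 = 5.2

Step 2 — sample variances and covariances s[i,j] = (1/(n-1)) · Σ_k (x_{k,i} - mean_i) · (x_{k,j} - mean_j), with n-1 = 4:
  s[U,U] = ((-2.4)·(-2.4) + (0.6)·(0.6) + (1.6)·(1.6) + (-3.4)·(-3.4) + (3.6)·(3.6)) / 4 = 33.2/4 = 8.3
  s[U,V] = ((-2.4)·(1) + (0.6)·(-2) + (1.6)·(0) + (-3.4)·(4) + (3.6)·(-3)) / 4 = -28/4 = -7
  s[U,W] = ((-2.4)·(-0.2) + (0.6)·(1.8) + (1.6)·(-0.2) + (-3.4)·(-4.2) + (3.6)·(2.8)) / 4 = 25.6/4 = 6.4
  s[V,V] = ((1)·(1) + (-2)·(-2) + (0)·(0) + (4)·(4) + (-3)·(-3)) / 4 = 30/4 = 7.5
  s[V,W] = ((1)·(-0.2) + (-2)·(1.8) + (0)·(-0.2) + (4)·(-4.2) + (-3)·(2.8)) / 4 = -29/4 = -7.25
  s[W,W] = ((-0.2)·(-0.2) + (1.8)·(1.8) + (-0.2)·(-0.2) + (-4.2)·(-4.2) + (2.8)·(2.8)) / 4 = 28.8/4 = 7.2
  Sample standard deviations s_i = √(s[i,i]):
  s(U) = √(8.3) = 2.881
  s(V) = √(7.5) = 2.7386
  s(W) = √(7.2) = 2.6833

Step 3 — r_{ij} = s_{ij} / (s_i · s_j):
  r[U,U] = 1 (diagonal).
  r[U,V] = -7 / (2.881 · 2.7386) = -7 / 7.8899 = -0.8872
  r[U,W] = 6.4 / (2.881 · 2.6833) = 6.4 / 7.7305 = 0.8279
  r[V,V] = 1 (diagonal).
  r[V,W] = -7.25 / (2.7386 · 2.6833) = -7.25 / 7.3485 = -0.9866
  r[W,W] = 1 (diagonal).

R is symmetric with unit diagonal. Assembling:

R = [[1, -0.8872, 0.8279],
 [-0.8872, 1, -0.9866],
 [0.8279, -0.9866, 1]]


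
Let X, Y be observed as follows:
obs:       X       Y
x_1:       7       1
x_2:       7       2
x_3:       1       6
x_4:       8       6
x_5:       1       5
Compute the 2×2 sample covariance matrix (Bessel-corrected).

Step 1 — column means:
  mean(X) = (7 + 7 + 1 + 8 + 1) / 5 = 24/5 = 4.8
  mean(Y) = (1 + 2 + 6 + 6 + 5) / 5 = 20/5 = 4

Step 2 — sample covariance S[i,j] = (1/(n-1)) · Σ_k (x_{k,i} - mean_i) · (x_{k,j} - mean_j), with n-1 = 4.
  S[X,X] = ((2.2)·(2.2) + (2.2)·(2.2) + (-3.8)·(-3.8) + (3.2)·(3.2) + (-3.8)·(-3.8)) / 4 = 48.8/4 = 12.2
  S[X,Y] = ((2.2)·(-3) + (2.2)·(-2) + (-3.8)·(2) + (3.2)·(2) + (-3.8)·(1)) / 4 = -16/4 = -4
  S[Y,Y] = ((-3)·(-3) + (-2)·(-2) + (2)·(2) + (2)·(2) + (1)·(1)) / 4 = 22/4 = 5.5

S is symmetric (S[j,i] = S[i,j]). Assembling:

S = [[12.2, -4],
 [-4, 5.5]]


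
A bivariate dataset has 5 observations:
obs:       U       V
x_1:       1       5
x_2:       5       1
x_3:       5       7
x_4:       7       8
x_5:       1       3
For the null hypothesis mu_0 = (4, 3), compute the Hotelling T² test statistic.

Step 1 — sample mean vector:
  mean(U) = (1 + 5 + 5 + 7 + 1) / 5 = 19/5 = 3.8
  mean(V) = (5 + 1 + 7 + 8 + 3) / 5 = 24/5 = 4.8
  x̄ = (3.8, 4.8),  deviation x̄ - mu_0 = (3.8, 4.8) - (4, 3) = (-0.2, 1.8).

Step 2 — sample covariance matrix, S[i,j] = (1/(n-1)) · Σ_k (x_{k,i} - mean_i) · (x_{k,j} - mean_j), divisor n-1 = 4:
  S[U,U] = ((-2.8)·(-2.8) + (1.2)·(1.2) + (1.2)·(1.2) + (3.2)·(3.2) + (-2.8)·(-2.8)) / 4 = 28.8/4 = 7.2
  S[U,V] = ((-2.8)·(0.2) + (1.2)·(-3.8) + (1.2)·(2.2) + (3.2)·(3.2) + (-2.8)·(-1.8)) / 4 = 12.8/4 = 3.2
  S[V,V] = ((0.2)·(0.2) + (-3.8)·(-3.8) + (2.2)·(2.2) + (3.2)·(3.2) + (-1.8)·(-1.8)) / 4 = 32.8/4 = 8.2
  S = [[7.2, 3.2],
 [3.2, 8.2]].

Step 3 — invert S. det(S) = 7.2·8.2 - (3.2)² = 48.8.
  S^{-1} = (1/det) · [[d, -b], [-b, a]] = [[0.168, -0.0656],
 [-0.0656, 0.1475]].

Step 4 — quadratic form (x̄ - mu_0)^T · S^{-1} · (x̄ - mu_0):
  S^{-1} · (x̄ - mu_0) = (-0.1516, 0.2787),
  (x̄ - mu_0)^T · [...] = (-0.2)·(-0.1516) + (1.8)·(0.2787) = 0.532.

Step 5 — scale by n: T² = 5 · 0.532 = 2.6598.

T² ≈ 2.6598


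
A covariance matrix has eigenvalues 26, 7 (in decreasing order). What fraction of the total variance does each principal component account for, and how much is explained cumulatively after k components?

Step 1 — total variance = trace(Sigma) = Σ λ_i = 26 + 7 = 33.

Step 2 — fraction explained by component i = λ_i / Σ λ:
  PC1: 26/33 = 0.7879
  PC2: 7/33 = 0.2121

Step 3 — cumulative fraction after k components = (λ_1 + ... + λ_k) / Σ λ:
  k = 1: 26/33 = 0.7879
  k = 2: (26 + 7)/33 = 33/33 = 1

Summary (fraction, with percent):

explained: PC1 0.7879 (78.79%), PC2 0.2121 (21.21%);  cumulative: 0.7879, 1


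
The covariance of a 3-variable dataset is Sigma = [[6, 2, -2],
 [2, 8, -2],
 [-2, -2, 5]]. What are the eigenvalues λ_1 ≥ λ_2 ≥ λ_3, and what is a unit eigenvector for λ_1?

Step 1 — characteristic polynomial p(λ) = det(λI - Sigma) = λ³ - tr·λ² + c_1·λ - det, where tr = trace, c_1 = sum of the principal 2×2 minors, det = det(Sigma):
  tr = 6 + 8 + 5 = 19,
  c_1 = (6·8 - (2)²) + (6·5 - (-2)²) + (8·5 - (-2)²) = 44 + 26 + 36 = 106,
  det = 6·(8·5 - (-2)²) - (2)·((2)·5 - (-2)·(-2)) + (-2)·((2)·(-2) - 8·(-2)) = 6·(36) - (2)·(6) + (-2)·(12) = 180.
  So p(λ) = λ³ - 19λ² + 106λ - 180.
Step 2 — look for an integer root (rational root theorem: any rational root is an integer divisor of 180). Testing λ = 5:
  p(5) = 125 - 475 + 530 - 180 = 0  ✓
  Dividing out (λ - 5): p(λ) = (λ - 5)(λ² - 14λ + 36).
Step 3 — remaining eigenvalues from the quadratic λ² - 14λ + 36 = 0:
  Δ = 14² - 4·36 = 196 - 144 = 52,  λ = (14 ± √52)/2 = (14 ± 7.2111)/2 ≈ 10.6056 or 3.3944.
  Sorted: λ_1 = 10.6056,  λ_2 = 5,  λ_3 = 3.3944  (check: sum = 19 = tr ✓).

Step 4 — unit eigenvector for λ_1 ≈ 10.6056: v spans the null space of (Sigma - λ_1 I), whose rows are
  r_1 = (-4.6056, 2, -2),  r_2 = (2, -2.6056, -2),  r_3 = (-2, -2, -5.6056).
  v is orthogonal to every row, so take v ∝ r_1 × r_2 = ((2)·(-2) - (-2)·(-2.6056), (-2)·(2) - (-4.6056)·(-2), (-4.6056)·(-2.6056) - (2)·(2)) ≈ (-9.2111, -13.2111, 8).
  Rescale (multiply by -1 so the first nonzero entry is positive): u = (9.2111, 13.2111, -8).
  ||u|| = √((9.2111)² + (13.2111)² + (-8)²) = √(323.3776) ≈ 17.9827,  v_1 = u/||u|| ≈ (0.5122, 0.7347, -0.4449) (||v_1|| = 1).

λ_1 = 10.6056,  λ_2 = 5,  λ_3 = 3.3944;  v_1 ≈ (0.5122, 0.7347, -0.4449)
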